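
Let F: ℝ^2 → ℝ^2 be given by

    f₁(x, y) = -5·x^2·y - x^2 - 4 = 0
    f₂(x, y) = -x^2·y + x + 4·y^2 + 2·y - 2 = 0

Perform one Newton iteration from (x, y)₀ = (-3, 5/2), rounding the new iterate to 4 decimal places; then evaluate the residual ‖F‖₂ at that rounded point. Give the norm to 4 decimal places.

37.3946

At (-3, 5/2): F = (-125.5000, 2.5000).
Jacobian J = [[-10·x·y - 2·x, -5·x^2], [-2·x·y + 1, -x^2 + 8·y + 2]].
At the point, J = [[81.0000, -45.0000], [16.0000, 13.0000]] (det J = 1773.0000).
Solving J·Δ = −F gives Δ = (0.8567, -1.2468).
Then the next iterate is (x, y)₁ = (-2.1433, 1.2532).
Re-evaluating at (-2.1433, 1.2532): F = (-37.378078, -1.111728), so ‖F‖₂ = 37.3946.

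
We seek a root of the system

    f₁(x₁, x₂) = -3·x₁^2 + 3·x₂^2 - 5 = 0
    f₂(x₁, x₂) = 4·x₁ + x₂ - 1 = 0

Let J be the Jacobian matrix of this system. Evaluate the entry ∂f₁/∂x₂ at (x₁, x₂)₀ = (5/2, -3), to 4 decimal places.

-18.0000

∂f₁/∂x₂ = 6·x₂.
At (5/2, -3) this is -18.0000.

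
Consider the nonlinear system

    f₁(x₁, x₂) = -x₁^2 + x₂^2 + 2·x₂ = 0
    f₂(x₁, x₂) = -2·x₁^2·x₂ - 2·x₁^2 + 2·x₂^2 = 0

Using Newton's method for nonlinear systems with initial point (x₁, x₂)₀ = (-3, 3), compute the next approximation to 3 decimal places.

(-2.057, 1.543)

At (-3, 3): F = (6.000, -54.000).
Jacobian J = [[-2·x₁, 2·x₂ + 2], [-4·x₁·x₂ - 4·x₁, -2·x₁^2 + 4·x₂]].
At the point, J = [[6.000, 8.000], [48.000, -6.000]] (det J = -420.000).
Solving J·Δ = −F gives Δ = (0.943, -1.457).
Then the next iterate is (x₁, x₂)₁ = (-2.057, 1.543).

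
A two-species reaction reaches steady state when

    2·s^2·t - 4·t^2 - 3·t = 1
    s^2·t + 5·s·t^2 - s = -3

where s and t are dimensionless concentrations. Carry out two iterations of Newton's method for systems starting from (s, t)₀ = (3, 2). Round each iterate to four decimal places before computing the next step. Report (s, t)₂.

(2.0628, 0.5648)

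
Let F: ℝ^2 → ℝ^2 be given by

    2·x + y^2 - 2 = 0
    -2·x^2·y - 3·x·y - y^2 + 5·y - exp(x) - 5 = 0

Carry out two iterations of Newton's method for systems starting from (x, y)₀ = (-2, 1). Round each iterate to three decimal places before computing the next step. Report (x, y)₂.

At (-2, 1): F = (-5.000, -3.13534).
Jacobian J = [[2, 2·y], [-4·x·y - 3·y - exp(x), -2·x^2 - 3·x - 2·y + 5]].
At the point, J = [[2.000, 2.000], [4.86466, 1.000]] (det J = -7.72933).
Solving J·Δ = −F gives Δ = (0.164, 2.336).
Then the next iterate is (x, y)₁ = (-1.836, 3.336).
Round to (-1.836, 3.336) and repeat: F = (5.45690, -3.72428), J = [[2.000, 6.672], [14.33213, -2.90579]].
Δ = (0.089, -0.844), so (x, y)₂ = (-1.747, 2.492).

(-1.747, 2.492)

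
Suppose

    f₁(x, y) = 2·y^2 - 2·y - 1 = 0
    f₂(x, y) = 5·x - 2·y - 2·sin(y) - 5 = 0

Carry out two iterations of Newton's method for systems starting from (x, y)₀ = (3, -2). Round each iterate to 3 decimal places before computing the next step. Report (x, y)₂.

At (3, -2): F = (11.000, 15.81859).
Jacobian J = [[0, 4·y - 2], [5, -2·cos(y) - 2]].
At the point, J = [[0.000, -10.000], [5.000, -1.16771]] (det J = 50.000).
Solving J·Δ = −F gives Δ = (-2.907, 1.100).
Then the next iterate is (x, y)₁ = (0.093, -0.900).
Round to (0.093, -0.900) and repeat: F = (2.420, -1.16835), J = [[0.000, -5.600], [5.000, -3.24322]].
Δ = (0.514, 0.432), so (x, y)₂ = (0.607, -0.468).

(0.607, -0.468)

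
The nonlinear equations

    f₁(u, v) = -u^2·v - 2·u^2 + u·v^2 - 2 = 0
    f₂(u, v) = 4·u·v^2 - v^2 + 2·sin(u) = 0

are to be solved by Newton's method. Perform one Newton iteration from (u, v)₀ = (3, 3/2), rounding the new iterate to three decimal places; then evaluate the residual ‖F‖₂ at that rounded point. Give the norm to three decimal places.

At (3, 3/2): F = (-26.750, 25.03224).
Jacobian J = [[-2·u·v - 4·u + v^2, -u^2 + 2·u·v], [4·v^2 + 2·cos(u), 8·u·v - 2·v]].
At the point, J = [[-18.750, 0.000], [7.02002, 33.000]] (det J = -618.750).
Solving J·Δ = −F gives Δ = (-1.427, -0.455).
Then the next iterate is (u, v)₁ = (1.573, 1.045).
Re-evaluating at (1.573, 1.045): F = (-7.81658, 7.77899), so ‖F‖₂ = 11.028.

11.028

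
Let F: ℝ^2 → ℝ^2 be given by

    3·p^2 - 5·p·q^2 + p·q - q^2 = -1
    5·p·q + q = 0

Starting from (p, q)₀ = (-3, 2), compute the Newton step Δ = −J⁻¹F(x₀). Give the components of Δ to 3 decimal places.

(15.077, 8.769)

At (-3, 2): F = (78.000, -28.000).
Jacobian J = [[6·p - 5·q^2 + q, -10·p·q + p - 2·q], [5·q, 5·p + 1]].
At the point, J = [[-36.000, 53.000], [10.000, -14.000]] (det J = -26.000).
Solving J·Δ = −F gives Δ = (15.077, 8.769).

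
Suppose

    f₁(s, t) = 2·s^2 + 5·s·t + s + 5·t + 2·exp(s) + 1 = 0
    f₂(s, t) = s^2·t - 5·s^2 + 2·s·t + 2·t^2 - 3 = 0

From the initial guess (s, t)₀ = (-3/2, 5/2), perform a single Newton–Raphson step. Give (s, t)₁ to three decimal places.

(-1.254, 2.560)

At (-3/2, 5/2): F = (-1.80374, -3.625).
Jacobian J = [[4·s + 5·t + 2·exp(s) + 1, 5·s + 5], [2·s·t - 10·s + 2·t, s^2 + 2·s + 4·t]].
At the point, J = [[7.94626, -2.500], [12.500, 9.250]] (det J = 104.75291).
Solving J·Δ = −F gives Δ = (0.246, 0.060).
Then the next iterate is (s, t)₁ = (-1.254, 2.560).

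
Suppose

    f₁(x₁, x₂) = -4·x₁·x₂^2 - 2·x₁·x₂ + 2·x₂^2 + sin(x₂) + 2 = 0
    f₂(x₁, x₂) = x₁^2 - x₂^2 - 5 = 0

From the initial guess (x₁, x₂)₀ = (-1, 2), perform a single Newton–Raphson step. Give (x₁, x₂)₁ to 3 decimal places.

At (-1, 2): F = (30.90930, -8.000).
Jacobian J = [[-4·x₂^2 - 2·x₂, -8·x₁·x₂ - 2·x₁ + 4·x₂ + cos(x₂)], [2·x₁, -2·x₂]].
At the point, J = [[-20.000, 25.58385], [-2.000, -4.000]] (det J = 131.16771).
Solving J·Δ = −F gives Δ = (-0.618, -1.691).
Then the next iterate is (x₁, x₂)₁ = (-1.618, 0.309).

(-1.618, 0.309)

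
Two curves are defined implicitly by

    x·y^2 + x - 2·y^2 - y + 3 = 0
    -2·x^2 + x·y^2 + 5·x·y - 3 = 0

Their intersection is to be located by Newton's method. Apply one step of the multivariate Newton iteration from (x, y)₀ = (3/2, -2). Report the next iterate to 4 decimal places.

At (3/2, -2): F = (4.5000, -16.5000).
Jacobian J = [[y^2 + 1, 2·x·y - 4·y - 1], [-4·x + y^2 + 5·y, 2·x·y + 5·x]].
At the point, J = [[5.0000, 1.0000], [-12.0000, 1.5000]] (det J = 19.5000).
Solving J·Δ = −F gives Δ = (-1.1923, 1.4615).
Then the next iterate is (x, y)₁ = (0.3077, -0.5385).

(0.3077, -0.5385)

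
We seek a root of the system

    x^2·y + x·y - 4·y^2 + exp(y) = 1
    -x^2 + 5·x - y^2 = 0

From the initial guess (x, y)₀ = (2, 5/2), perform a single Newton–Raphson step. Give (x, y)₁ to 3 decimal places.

(1.895, 2.429)

At (2, 5/2): F = (1.18249, -0.250).
Jacobian J = [[2·x·y + y, x^2 + x - 8·y + exp(y)], [-2·x + 5, -2·y]].
At the point, J = [[12.500, -1.81751], [1.000, -5.000]] (det J = -60.68249).
Solving J·Δ = −F gives Δ = (-0.105, -0.071).
Then the next iterate is (x, y)₁ = (1.895, 2.429).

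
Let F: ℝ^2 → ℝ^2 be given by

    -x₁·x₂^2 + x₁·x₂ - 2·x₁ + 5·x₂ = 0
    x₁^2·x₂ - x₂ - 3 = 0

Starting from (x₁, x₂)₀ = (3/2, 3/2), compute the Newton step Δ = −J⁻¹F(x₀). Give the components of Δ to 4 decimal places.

At (3/2, 3/2): F = (3.3750, -1.1250).
Jacobian J = [[-x₂^2 + x₂ - 2, -2·x₁·x₂ + x₁ + 5], [2·x₁·x₂, x₁^2 - 1]].
At the point, J = [[-2.7500, 2.0000], [4.5000, 1.2500]] (det J = -12.4375).
Solving J·Δ = −F gives Δ = (0.5201, -0.9724).

(0.5201, -0.9724)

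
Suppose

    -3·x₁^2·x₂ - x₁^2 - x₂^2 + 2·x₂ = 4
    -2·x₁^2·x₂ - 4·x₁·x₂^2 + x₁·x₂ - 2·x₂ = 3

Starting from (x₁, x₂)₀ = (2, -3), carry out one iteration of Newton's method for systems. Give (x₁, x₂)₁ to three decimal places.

At (2, -3): F = (13.000, -51.000).
Jacobian J = [[-6·x₁·x₂ - 2·x₁, -3·x₁^2 - 2·x₂ + 2], [-4·x₁·x₂ - 4·x₂^2 + x₂, -2·x₁^2 - 8·x₁·x₂ + x₁ - 2]].
At the point, J = [[32.000, -4.000], [-15.000, 40.000]] (det J = 1220.000).
Solving J·Δ = −F gives Δ = (-0.259, 1.178).
Then the next iterate is (x₁, x₂)₁ = (1.741, -1.822).

(1.741, -1.822)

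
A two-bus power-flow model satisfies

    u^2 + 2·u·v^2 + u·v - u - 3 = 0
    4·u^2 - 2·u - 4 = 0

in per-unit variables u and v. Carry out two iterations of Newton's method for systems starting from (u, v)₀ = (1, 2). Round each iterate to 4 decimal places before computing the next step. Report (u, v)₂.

At (1, 2): F = (7.0000, -2.0000).
Jacobian J = [[2·u + 2·v^2 + v - 1, 4·u·v + u], [8·u - 2, 0]].
At the point, J = [[11.0000, 9.0000], [6.0000, 0.0000]] (det J = -54.0000).
Solving J·Δ = −F gives Δ = (0.3333, -1.1852).
Then the next iterate is (u, v)₁ = (1.3333, 0.8148).
Round to (1.3333, 0.8148) and repeat: F = (0.301115, 0.444156), J = [[3.809198, 5.678791], [8.6664, 0.0000]].
Δ = (-0.0513, -0.0186), so (u, v)₂ = (1.2820, 0.7962).

(1.2820, 0.7962)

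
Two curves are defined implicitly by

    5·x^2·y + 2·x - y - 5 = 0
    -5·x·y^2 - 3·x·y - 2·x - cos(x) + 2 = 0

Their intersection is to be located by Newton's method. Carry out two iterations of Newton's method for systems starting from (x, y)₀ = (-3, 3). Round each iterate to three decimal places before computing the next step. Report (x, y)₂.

(-2.108, 0.638)

At (-3, 3): F = (121.000, 170.98999).
Jacobian J = [[10·x·y + 2, 5·x^2 - 1], [-5·y^2 - 3·y + sin(x) - 2, -10·x·y - 3·x]].
At the point, J = [[-88.000, 44.000], [-56.14112, 99.000]] (det J = -6241.79072).
Solving J·Δ = −F gives Δ = (0.714, -1.322).
Then the next iterate is (x, y)₁ = (-2.286, 1.678).
Round to (-2.286, 1.678) and repeat: F = (32.59443, 50.91876), J = [[-36.35908, 25.12898], [-21.86738, 45.21708]].
Δ = (0.178, -1.040), so (x, y)₂ = (-2.108, 0.638).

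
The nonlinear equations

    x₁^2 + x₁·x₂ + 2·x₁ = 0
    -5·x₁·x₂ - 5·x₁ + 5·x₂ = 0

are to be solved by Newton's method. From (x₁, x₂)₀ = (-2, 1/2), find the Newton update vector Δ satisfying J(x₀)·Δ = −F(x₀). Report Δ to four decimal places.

At (-2, 1/2): F = (-1.0000, 17.5000).
Jacobian J = [[2·x₁ + x₂ + 2, x₁], [-5·x₂ - 5, -5·x₁ + 5]].
At the point, J = [[-1.5000, -2.0000], [-7.5000, 15.0000]] (det J = -37.5000).
Solving J·Δ = −F gives Δ = (0.5333, -0.9000).

(0.5333, -0.9000)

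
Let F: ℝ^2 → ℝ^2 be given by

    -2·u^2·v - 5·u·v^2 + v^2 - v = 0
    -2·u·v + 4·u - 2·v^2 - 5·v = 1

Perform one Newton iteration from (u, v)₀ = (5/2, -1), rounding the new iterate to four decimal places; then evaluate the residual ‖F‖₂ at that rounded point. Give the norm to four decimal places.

At (5/2, -1): F = (2.0000, 17.0000).
Jacobian J = [[-4·u·v - 5·v^2, -2·u^2 - 10·u·v + 2·v - 1], [-2·v + 4, -2·u - 4·v - 5]].
At the point, J = [[5.0000, 9.5000], [6.0000, -6.0000]] (det J = -87.0000).
Solving J·Δ = −F gives Δ = (-1.9943, 0.8391).
Then the next iterate is (u, v)₁ = (0.5057, -0.1609).
Re-evaluating at (0.5057, -0.1609): F = (0.203624, 1.938257), so ‖F‖₂ = 1.9489.

1.9489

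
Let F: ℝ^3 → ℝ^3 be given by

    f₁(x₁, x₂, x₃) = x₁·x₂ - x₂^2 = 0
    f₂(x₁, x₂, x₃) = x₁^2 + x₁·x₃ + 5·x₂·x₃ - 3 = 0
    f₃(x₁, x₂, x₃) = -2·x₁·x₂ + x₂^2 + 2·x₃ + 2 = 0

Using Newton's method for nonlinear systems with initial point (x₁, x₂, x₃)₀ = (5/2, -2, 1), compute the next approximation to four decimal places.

(0.5712, -1.2089, -0.5823)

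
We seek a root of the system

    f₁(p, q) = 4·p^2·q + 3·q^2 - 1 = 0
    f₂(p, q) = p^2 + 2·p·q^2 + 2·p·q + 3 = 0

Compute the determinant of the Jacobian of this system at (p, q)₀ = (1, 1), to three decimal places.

J = [[8·p·q, 4·p^2 + 6·q], [2·p + 2·q^2 + 2·q, 4·p·q + 2·p]].
At the point, J = [[8.000, 10.000], [6.000, 6.000]].
det J = -12.000.

-12.000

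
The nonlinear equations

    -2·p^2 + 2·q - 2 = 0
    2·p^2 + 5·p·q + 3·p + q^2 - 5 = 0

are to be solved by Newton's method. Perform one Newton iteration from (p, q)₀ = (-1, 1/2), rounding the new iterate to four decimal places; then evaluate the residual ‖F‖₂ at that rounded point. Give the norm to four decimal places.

6.3640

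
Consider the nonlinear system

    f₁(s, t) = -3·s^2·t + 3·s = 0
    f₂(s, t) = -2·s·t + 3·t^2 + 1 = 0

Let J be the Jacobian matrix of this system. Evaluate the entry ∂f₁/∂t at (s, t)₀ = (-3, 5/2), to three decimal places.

-27.000

∂f₁/∂t = -3·s^2.
At (-3, 5/2) this is -27.000.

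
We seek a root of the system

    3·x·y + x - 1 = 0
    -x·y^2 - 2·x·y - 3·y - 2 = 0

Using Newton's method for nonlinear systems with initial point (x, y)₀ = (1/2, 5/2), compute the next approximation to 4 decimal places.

At (1/2, 5/2): F = (3.2500, -15.1250).
Jacobian J = [[3·y + 1, 3·x], [-y^2 - 2·y, -2·x·y - 2·x - 3]].
At the point, J = [[8.5000, 1.5000], [-11.2500, -6.5000]] (det J = -38.3750).
Solving J·Δ = −F gives Δ = (0.0407, -2.3974).
Then the next iterate is (x, y)₁ = (0.5407, 0.1026).

(0.5407, 0.1026)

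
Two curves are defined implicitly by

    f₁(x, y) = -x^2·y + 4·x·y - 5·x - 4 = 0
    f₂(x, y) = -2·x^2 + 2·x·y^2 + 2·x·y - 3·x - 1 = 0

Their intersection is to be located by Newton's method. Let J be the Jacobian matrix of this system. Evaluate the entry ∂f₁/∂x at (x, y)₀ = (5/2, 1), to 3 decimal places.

-6.000

∂f₁/∂x = -2·x·y + 4·y - 5.
At (5/2, 1) this is -6.000.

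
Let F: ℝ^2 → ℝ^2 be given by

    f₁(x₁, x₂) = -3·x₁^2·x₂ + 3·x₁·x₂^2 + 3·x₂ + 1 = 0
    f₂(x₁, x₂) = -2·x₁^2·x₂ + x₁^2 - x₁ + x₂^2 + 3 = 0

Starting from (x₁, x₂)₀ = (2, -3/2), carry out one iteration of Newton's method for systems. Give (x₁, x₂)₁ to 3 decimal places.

At (2, -3/2): F = (28.000, 19.250).
Jacobian J = [[-6·x₁·x₂ + 3·x₂^2, -3·x₁^2 + 6·x₁·x₂ + 3], [-4·x₁·x₂ + 2·x₁ - 1, -2·x₁^2 + 2·x₂]].
At the point, J = [[24.750, -27.000], [15.000, -11.000]] (det J = 132.750).
Solving J·Δ = −F gives Δ = (-1.595, -0.425).
Then the next iterate is (x₁, x₂)₁ = (0.405, -1.925).

(0.405, -1.925)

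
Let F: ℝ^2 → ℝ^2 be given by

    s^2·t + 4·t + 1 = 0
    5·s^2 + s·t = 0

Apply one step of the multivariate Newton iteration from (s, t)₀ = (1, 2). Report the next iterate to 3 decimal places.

(0.571, 0.143)

At (1, 2): F = (11.000, 7.000).
Jacobian J = [[2·s·t, s^2 + 4], [10·s + t, s]].
At the point, J = [[4.000, 5.000], [12.000, 1.000]] (det J = -56.000).
Solving J·Δ = −F gives Δ = (-0.429, -1.857).
Then the next iterate is (s, t)₁ = (0.571, 0.143).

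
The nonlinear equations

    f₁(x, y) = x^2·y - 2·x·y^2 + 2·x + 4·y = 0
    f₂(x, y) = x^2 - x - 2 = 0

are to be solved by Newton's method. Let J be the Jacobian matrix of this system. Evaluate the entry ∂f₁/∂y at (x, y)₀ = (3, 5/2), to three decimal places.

∂f₁/∂y = x^2 - 4·x·y + 4.
At (3, 5/2) this is -17.000.

-17.000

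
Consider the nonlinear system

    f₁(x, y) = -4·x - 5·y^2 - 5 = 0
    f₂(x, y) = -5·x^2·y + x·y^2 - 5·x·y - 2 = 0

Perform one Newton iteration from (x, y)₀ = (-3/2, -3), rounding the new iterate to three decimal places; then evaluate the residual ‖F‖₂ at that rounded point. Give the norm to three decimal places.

11.228

At (-3/2, -3): F = (-44.000, -4.250).
Jacobian J = [[-4, -10·y], [-10·x·y + y^2 - 5·y, -5·x^2 + 2·x·y - 5·x]].
At the point, J = [[-4.000, 30.000], [-21.000, 5.250]] (det J = 609.000).
Solving J·Δ = −F gives Δ = (0.170, 1.489).
Then the next iterate is (x, y)₁ = (-1.330, -1.511).
Re-evaluating at (-1.330, -1.511): F = (-11.09560, -1.72066), so ‖F‖₂ = 11.228.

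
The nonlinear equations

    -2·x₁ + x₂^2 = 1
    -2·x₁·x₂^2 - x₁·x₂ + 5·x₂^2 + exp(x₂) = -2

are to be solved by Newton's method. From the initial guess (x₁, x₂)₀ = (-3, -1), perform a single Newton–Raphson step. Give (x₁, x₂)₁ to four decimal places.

(-0.4179, -0.5821)

At (-3, -1): F = (6.0000, 10.367879).
Jacobian J = [[-2, 2·x₂], [-2·x₂^2 - x₂, -4·x₁·x₂ - x₁ + 10·x₂ + exp(x₂)]].
At the point, J = [[-2.0000, -2.0000], [-1.0000, -18.632121]] (det J = 35.264241).
Solving J·Δ = −F gives Δ = (2.5821, 0.4179).
Then the next iterate is (x₁, x₂)₁ = (-0.4179, -0.5821).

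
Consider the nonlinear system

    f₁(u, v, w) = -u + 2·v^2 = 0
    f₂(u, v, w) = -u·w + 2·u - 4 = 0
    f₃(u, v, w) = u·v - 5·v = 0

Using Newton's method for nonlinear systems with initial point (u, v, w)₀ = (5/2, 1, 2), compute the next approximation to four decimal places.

(10.0000, 3.0000, 0.4000)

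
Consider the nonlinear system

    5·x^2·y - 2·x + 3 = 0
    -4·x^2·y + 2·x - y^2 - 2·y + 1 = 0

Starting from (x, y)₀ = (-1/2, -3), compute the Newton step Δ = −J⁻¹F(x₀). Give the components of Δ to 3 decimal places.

At (-1/2, -3): F = (0.250, 0.000).
Jacobian J = [[10·x·y - 2, 5·x^2], [-8·x·y + 2, -4·x^2 - 2·y - 2]].
At the point, J = [[13.000, 1.250], [-10.000, 3.000]] (det J = 51.500).
Solving J·Δ = −F gives Δ = (-0.015, -0.049).

(-0.015, -0.049)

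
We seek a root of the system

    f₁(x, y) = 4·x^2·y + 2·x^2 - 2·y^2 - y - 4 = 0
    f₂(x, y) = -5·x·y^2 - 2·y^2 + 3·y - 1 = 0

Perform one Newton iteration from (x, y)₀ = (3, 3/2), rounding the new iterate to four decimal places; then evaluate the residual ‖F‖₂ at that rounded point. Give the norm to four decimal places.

At (3, 3/2): F = (62.0000, -34.7500).
Jacobian J = [[8·x·y + 4·x, 4·x^2 - 4·y - 1], [-5·y^2, -10·x·y - 4·y + 3]].
At the point, J = [[48.0000, 29.0000], [-11.2500, -48.0000]] (det J = -1977.7500).
Solving J·Δ = −F gives Δ = (-0.9952, -0.4907).
Then the next iterate is (x, y)₁ = (2.0048, 1.0093).
Re-evaluating at (2.0048, 1.0093): F = (17.218180, -10.220786), so ‖F‖₂ = 20.0232.

20.0232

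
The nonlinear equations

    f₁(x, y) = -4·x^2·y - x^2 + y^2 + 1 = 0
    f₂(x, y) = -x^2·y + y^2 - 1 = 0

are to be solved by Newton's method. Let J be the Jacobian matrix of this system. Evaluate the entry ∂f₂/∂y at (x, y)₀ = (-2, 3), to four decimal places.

2.0000

∂f₂/∂y = -x^2 + 2·y.
At (-2, 3) this is 2.0000.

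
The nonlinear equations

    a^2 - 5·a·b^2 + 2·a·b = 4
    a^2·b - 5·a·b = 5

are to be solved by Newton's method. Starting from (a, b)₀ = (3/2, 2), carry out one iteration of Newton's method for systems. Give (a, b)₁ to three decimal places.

(-5.627, 4.478)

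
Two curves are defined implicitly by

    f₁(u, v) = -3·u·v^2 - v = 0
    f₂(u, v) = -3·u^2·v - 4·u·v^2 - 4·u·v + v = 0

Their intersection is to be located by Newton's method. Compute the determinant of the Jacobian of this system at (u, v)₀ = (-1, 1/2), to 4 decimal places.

J = [[-3·v^2, -6·u·v - 1], [-6·u·v - 4·v^2 - 4·v, -3·u^2 - 8·u·v - 4·u + 1]].
At the point, J = [[-0.7500, 2.0000], [0.0000, 6.0000]].
det J = -4.5000.

-4.5000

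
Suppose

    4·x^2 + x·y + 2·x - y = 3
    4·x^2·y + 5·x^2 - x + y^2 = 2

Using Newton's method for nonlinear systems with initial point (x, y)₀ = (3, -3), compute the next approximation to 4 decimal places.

(1.5722, -3.0799)

At (3, -3): F = (33.0000, -59.0000).
Jacobian J = [[8·x + y + 2, x - 1], [8·x·y + 10·x - 1, 4·x^2 + 2·y]].
At the point, J = [[23.0000, 2.0000], [-43.0000, 30.0000]] (det J = 776.0000).
Solving J·Δ = −F gives Δ = (-1.4278, -0.0799).
Then the next iterate is (x, y)₁ = (1.5722, -3.0799).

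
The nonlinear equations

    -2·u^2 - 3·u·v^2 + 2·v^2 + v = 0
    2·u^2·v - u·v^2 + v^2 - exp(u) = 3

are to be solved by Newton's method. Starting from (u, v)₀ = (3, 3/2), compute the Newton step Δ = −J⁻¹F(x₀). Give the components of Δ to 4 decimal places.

At (3, 3/2): F = (-32.2500, -0.585537).
Jacobian J = [[-4·u - 3·v^2, -6·u·v + 4·v + 1], [4·u·v - v^2 - exp(u), 2·u^2 - 2·u·v + 2·v]].
At the point, J = [[-18.7500, -20.0000], [-4.335537, 12.0000]] (det J = -311.710738).
Solving J·Δ = −F gives Δ = (-1.2791, -0.4133).

(-1.2791, -0.4133)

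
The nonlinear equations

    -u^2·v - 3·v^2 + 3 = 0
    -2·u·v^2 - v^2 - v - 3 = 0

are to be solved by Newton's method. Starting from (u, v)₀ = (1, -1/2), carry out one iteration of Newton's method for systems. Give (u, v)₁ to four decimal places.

(-3.0000, 0.1250)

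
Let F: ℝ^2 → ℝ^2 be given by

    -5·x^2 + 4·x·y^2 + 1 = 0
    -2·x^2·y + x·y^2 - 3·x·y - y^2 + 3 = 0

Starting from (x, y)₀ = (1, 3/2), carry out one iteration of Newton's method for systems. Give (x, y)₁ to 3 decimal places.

At (1, 3/2): F = (5.000, -4.500).
Jacobian J = [[-10·x + 4·y^2, 8·x·y], [-4·x·y + y^2 - 3·y, -2·x^2 + 2·x·y - 3·x - 2·y]].
At the point, J = [[-1.000, 12.000], [-8.250, -5.000]] (det J = 104.000).
Solving J·Δ = −F gives Δ = (-0.279, -0.440).
Then the next iterate is (x, y)₁ = (0.721, 1.060).

(0.721, 1.060)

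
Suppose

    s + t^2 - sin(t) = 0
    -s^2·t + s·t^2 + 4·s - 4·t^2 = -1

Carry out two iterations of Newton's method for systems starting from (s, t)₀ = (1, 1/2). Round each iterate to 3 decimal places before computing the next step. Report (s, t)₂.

(0.183, 0.677)

At (1, 1/2): F = (0.77057, 3.750).
Jacobian J = [[1, 2·t - cos(t)], [-2·s·t + t^2 + 4, -s^2 + 2·s·t - 8·t]].
At the point, J = [[1.000, 0.12242], [3.250, -4.000]] (det J = -4.39786).
Solving J·Δ = −F gives Δ = (-0.805, 0.283).
Then the next iterate is (s, t)₁ = (0.195, 0.783).
Round to (0.195, 0.783) and repeat: F = (0.10268, -0.58258), J = [[1.000, 0.85720], [4.30772, -5.99666]].
Δ = (-0.012, -0.106), so (s, t)₂ = (0.183, 0.677).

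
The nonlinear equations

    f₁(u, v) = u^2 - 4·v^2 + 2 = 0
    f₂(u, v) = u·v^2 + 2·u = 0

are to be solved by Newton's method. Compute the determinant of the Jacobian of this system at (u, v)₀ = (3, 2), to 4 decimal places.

168.0000

J = [[2·u, -8·v], [v^2 + 2, 2·u·v]].
At the point, J = [[6.0000, -16.0000], [6.0000, 12.0000]].
det J = 168.0000.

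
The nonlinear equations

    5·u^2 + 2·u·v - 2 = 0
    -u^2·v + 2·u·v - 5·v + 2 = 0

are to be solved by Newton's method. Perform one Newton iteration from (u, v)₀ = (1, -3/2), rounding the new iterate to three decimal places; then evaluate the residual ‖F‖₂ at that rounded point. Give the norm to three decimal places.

0.671

At (1, -3/2): F = (0.000, 8.000).
Jacobian J = [[10·u + 2·v, 2·u], [-2·u·v + 2·v, -u^2 + 2·u - 5]].
At the point, J = [[7.000, 2.000], [0.000, -4.000]] (det J = -28.000).
Solving J·Δ = −F gives Δ = (-0.571, 2.000).
Then the next iterate is (u, v)₁ = (0.429, 0.500).
Re-evaluating at (0.429, 0.500): F = (-0.65080, -0.16302), so ‖F‖₂ = 0.671.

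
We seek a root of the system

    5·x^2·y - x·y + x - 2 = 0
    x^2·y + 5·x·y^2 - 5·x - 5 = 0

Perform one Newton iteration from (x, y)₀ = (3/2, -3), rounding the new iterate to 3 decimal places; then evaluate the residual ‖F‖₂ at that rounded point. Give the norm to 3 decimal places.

15.617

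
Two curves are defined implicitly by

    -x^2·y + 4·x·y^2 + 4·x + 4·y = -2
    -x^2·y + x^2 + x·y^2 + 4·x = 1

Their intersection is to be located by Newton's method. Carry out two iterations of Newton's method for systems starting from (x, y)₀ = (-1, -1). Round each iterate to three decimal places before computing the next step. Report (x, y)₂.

At (-1, -1): F = (-9.000, -4.000).
Jacobian J = [[-2·x·y + 4·y^2 + 4, -x^2 + 8·x·y + 4], [-2·x·y + 2·x + y^2 + 4, -x^2 + 2·x·y]].
At the point, J = [[6.000, 11.000], [1.000, 1.000]] (det J = -5.000).
Solving J·Δ = −F gives Δ = (7.000, -3.000).
Then the next iterate is (x, y)₁ = (6.000, -4.000).
Round to (6.000, -4.000) and repeat: F = (538.000, 299.000), J = [[116.000, -224.000], [80.000, -84.000]].
Δ = (-2.664, 1.022), so (x, y)₂ = (3.336, -2.978).

(3.336, -2.978)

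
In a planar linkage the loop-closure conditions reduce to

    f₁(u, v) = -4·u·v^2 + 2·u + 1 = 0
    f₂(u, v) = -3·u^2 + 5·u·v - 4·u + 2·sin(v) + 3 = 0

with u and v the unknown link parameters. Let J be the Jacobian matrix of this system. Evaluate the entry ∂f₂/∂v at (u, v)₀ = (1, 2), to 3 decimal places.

4.168

∂f₂/∂v = 5·u + 2·cos(v).
At (1, 2) this is 4.168.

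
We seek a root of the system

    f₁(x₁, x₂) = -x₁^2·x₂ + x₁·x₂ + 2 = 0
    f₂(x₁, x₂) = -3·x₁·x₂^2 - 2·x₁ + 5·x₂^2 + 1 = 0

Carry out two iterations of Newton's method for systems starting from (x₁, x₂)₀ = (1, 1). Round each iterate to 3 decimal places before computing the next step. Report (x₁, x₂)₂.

(2.222, 2.441)

At (1, 1): F = (2.000, 1.000).
Jacobian J = [[-2·x₁·x₂ + x₂, -x₁^2 + x₁], [-3·x₂^2 - 2, -6·x₁·x₂ + 10·x₂]].
At the point, J = [[-1.000, 0.000], [-5.000, 4.000]] (det J = -4.000).
Solving J·Δ = −F gives Δ = (2.000, 2.250).
Then the next iterate is (x₁, x₂)₁ = (3.000, 3.250).
Round to (3.000, 3.250) and repeat: F = (-17.500, -47.250), J = [[-16.250, -6.000], [-33.68750, -26.000]].
Δ = (-0.778, -0.809), so (x₁, x₂)₂ = (2.222, 2.441).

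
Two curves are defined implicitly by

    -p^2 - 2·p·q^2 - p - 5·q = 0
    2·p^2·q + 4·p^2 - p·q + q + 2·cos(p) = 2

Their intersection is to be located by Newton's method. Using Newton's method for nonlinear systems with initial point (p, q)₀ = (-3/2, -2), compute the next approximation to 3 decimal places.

At (-3/2, -2): F = (21.250, -6.85853).
Jacobian J = [[-2·p - 2·q^2 - 1, -4·p·q - 5], [4·p·q + 8·p - q - 2·sin(p), 2·p^2 - p + 1]].
At the point, J = [[-6.000, -17.000], [3.99499, 7.000]] (det J = 25.91483).
Solving J·Δ = −F gives Δ = (-1.241, 1.688).
Then the next iterate is (p, q)₁ = (-2.741, -0.312).

(-2.741, -0.312)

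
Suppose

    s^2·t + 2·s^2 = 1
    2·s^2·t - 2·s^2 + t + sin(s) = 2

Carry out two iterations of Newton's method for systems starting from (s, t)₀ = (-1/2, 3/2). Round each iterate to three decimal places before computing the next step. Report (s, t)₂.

At (-1/2, 3/2): F = (-0.125, -0.72943).
Jacobian J = [[2·s·t + 4·s, s^2], [4·s·t - 4·s + cos(s), 2·s^2 + 1]].
At the point, J = [[-3.500, 0.250], [-0.12242, 1.500]] (det J = -5.21940).
Solving J·Δ = −F gives Δ = (-0.001, 0.486).
Then the next iterate is (s, t)₁ = (-0.501, 1.986).
Round to (-0.501, 1.986) and repeat: F = (0.00049, 0.00067), J = [[-3.99397, 0.25100], [-1.09884, 1.50200]].
Δ = (0.000, 0.000), so (s, t)₂ = (-0.501, 1.986).

(-0.501, 1.986)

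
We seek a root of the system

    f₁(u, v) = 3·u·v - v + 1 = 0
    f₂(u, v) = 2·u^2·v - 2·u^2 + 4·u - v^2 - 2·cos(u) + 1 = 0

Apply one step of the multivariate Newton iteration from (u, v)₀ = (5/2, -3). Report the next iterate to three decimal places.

(3.181, 0.789)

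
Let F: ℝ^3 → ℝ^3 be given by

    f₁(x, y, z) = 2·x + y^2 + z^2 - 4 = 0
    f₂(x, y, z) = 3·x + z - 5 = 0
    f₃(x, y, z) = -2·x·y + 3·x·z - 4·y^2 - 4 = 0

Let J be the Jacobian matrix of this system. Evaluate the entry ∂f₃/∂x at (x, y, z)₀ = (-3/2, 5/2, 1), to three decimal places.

-2.000

∂f₃/∂x = -2·y + 3·z.
At (-3/2, 5/2, 1) this is -2.000.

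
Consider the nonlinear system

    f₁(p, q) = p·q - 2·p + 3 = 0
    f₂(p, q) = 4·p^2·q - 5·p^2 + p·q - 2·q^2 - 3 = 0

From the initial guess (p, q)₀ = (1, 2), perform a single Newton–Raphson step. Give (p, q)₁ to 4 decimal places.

(0.6250, -1.0000)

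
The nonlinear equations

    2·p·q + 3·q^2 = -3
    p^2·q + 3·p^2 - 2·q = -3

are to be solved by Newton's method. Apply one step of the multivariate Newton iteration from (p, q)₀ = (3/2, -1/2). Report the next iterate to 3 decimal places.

At (3/2, -1/2): F = (2.250, 9.625).
Jacobian J = [[2·q, 2·p + 6·q], [2·p·q + 6·p, p^2 - 2]].
At the point, J = [[-1.000, 0.000], [7.500, 0.250]] (det J = -0.250).
Solving J·Δ = −F gives Δ = (2.250, -106.000).
Then the next iterate is (p, q)₁ = (3.750, -106.500).

(3.750, -106.500)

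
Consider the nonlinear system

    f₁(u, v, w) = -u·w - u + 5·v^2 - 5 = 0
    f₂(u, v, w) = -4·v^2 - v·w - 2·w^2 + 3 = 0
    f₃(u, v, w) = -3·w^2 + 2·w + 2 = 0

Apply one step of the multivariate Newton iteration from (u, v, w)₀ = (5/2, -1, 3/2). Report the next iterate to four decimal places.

(-1.4423, -0.5769, 1.2500)

At (5/2, -1, 3/2): F = (-6.2500, -4.0000, -1.7500).
Jacobian J = [[-w - 1, 10·v, -u], [0, -8·v - w, -v - 4·w], [0, 0, -6·w + 2]].
At the point, J = [[-2.5000, -10.0000, -2.5000], [0.0000, 6.5000, -5.0000], [0.0000, 0.0000, -7.0000]] (det J = 113.7500).
Solving J·Δ = −F gives Δ = (-3.9423, 0.4231, -0.2500).
Then the next iterate is (u, v, w)₁ = (-1.4423, -0.5769, 1.2500).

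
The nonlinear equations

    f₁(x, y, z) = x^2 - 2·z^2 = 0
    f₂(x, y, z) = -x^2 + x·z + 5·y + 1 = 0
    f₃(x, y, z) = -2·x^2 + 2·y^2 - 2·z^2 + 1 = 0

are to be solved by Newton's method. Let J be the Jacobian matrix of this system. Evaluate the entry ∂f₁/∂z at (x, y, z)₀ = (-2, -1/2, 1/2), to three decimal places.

-2.000

∂f₁/∂z = -4·z.
At (-2, -1/2, 1/2) this is -2.000.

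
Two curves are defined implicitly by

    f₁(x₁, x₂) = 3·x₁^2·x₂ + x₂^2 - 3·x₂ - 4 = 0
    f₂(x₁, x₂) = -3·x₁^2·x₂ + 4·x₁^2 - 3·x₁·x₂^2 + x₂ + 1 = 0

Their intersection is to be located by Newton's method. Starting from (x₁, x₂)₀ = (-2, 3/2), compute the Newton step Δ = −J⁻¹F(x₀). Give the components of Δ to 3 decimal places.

(-1.243, -2.843)

At (-2, 3/2): F = (11.750, 14.000).
Jacobian J = [[6·x₁·x₂, 3·x₁^2 + 2·x₂ - 3], [-6·x₁·x₂ + 8·x₁ - 3·x₂^2, -3·x₁^2 - 6·x₁·x₂ + 1]].
At the point, J = [[-18.000, 12.000], [-4.750, 7.000]] (det J = -69.000).
Solving J·Δ = −F gives Δ = (-1.243, -2.843).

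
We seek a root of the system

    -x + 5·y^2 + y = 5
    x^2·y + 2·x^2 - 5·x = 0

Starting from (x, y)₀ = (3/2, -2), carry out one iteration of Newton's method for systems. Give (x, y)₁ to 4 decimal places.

(0.3008, -1.3316)

At (3/2, -2): F = (11.5000, -7.5000).
Jacobian J = [[-1, 10·y + 1], [2·x·y + 4·x - 5, x^2]].
At the point, J = [[-1.0000, -19.0000], [-5.0000, 2.2500]] (det J = -97.2500).
Solving J·Δ = −F gives Δ = (-1.1992, 0.6684).
Then the next iterate is (x, y)₁ = (0.3008, -1.3316).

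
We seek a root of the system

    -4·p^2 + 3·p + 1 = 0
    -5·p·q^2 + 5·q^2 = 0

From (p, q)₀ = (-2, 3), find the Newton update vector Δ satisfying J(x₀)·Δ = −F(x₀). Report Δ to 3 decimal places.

(1.105, -0.947)

At (-2, 3): F = (-21.000, 135.000).
Jacobian J = [[-8·p + 3, 0], [-5·q^2, -10·p·q + 10·q]].
At the point, J = [[19.000, 0.000], [-45.000, 90.000]] (det J = 1710.000).
Solving J·Δ = −F gives Δ = (1.105, -0.947).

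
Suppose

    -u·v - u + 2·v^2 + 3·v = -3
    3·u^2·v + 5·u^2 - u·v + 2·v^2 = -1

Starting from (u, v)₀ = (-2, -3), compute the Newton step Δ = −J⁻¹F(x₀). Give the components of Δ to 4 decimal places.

At (-2, -3): F = (8.0000, -3.0000).
Jacobian J = [[-v - 1, -u + 4·v + 3], [6·u·v + 10·u - v, 3·u^2 - u + 4·v]].
At the point, J = [[2.0000, -7.0000], [19.0000, 2.0000]] (det J = 137.0000).
Solving J·Δ = −F gives Δ = (0.0365, 1.1533).

(0.0365, 1.1533)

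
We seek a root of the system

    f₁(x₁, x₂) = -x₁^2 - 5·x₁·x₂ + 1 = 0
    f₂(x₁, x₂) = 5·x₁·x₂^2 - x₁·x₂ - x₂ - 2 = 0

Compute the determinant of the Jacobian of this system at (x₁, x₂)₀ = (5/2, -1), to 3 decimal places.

75.000

J = [[-2·x₁ - 5·x₂, -5·x₁], [5·x₂^2 - x₂, 10·x₁·x₂ - x₁ - 1]].
At the point, J = [[0.000, -12.500], [6.000, -28.500]].
det J = 75.000.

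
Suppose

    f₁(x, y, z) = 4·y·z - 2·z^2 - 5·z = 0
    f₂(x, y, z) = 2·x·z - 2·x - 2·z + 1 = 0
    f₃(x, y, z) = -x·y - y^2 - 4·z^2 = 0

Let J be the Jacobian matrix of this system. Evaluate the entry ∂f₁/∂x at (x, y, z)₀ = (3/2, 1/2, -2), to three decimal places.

∂f₁/∂x = 0.
At (3/2, 1/2, -2) this is 0.000.

0.000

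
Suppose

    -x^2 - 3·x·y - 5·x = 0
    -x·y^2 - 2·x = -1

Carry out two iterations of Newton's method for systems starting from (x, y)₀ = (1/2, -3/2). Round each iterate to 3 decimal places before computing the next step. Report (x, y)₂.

(0.201, -1.720)

At (1/2, -3/2): F = (-0.500, -1.125).
Jacobian J = [[-2·x - 3·y - 5, -3·x], [-y^2 - 2, -2·x·y]].
At the point, J = [[-1.500, -1.500], [-4.250, 1.500]] (det J = -8.625).
Solving J·Δ = −F gives Δ = (-0.283, -0.051).
Then the next iterate is (x, y)₁ = (0.217, -1.551).
Round to (0.217, -1.551) and repeat: F = (-0.12239, 0.04398), J = [[-0.781, -0.651], [-4.40560, 0.67313]].
Δ = (-0.016, -0.169), so (x, y)₂ = (0.201, -1.720).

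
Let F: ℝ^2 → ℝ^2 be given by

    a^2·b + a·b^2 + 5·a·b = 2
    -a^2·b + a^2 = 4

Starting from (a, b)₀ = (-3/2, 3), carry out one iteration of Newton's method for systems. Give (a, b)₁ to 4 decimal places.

At (-3/2, 3): F = (-31.2500, -8.5000).
Jacobian J = [[2·a·b + b^2 + 5·b, a^2 + 2·a·b + 5·a], [-2·a·b + 2·a, -a^2]].
At the point, J = [[15.0000, -14.2500], [6.0000, -2.2500]] (det J = 51.7500).
Solving J·Δ = −F gives Δ = (0.9819, -1.1594).
Then the next iterate is (a, b)₁ = (-0.5181, 1.8406).

(-0.5181, 1.8406)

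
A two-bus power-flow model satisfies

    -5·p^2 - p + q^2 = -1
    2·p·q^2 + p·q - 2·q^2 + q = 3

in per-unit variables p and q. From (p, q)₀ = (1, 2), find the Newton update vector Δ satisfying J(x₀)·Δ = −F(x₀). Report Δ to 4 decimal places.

(-0.0968, -0.0161)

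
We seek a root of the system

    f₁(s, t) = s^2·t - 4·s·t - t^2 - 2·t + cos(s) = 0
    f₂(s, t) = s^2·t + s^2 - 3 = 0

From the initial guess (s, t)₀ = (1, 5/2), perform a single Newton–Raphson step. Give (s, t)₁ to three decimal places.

At (1, 5/2): F = (-18.20970, 0.500).
Jacobian J = [[2·s·t - 4·t - sin(s), s^2 - 4·s - 2·t - 2], [2·s·t + 2·s, s^2]].
At the point, J = [[-5.84147, -10.000], [7.000, 1.000]] (det J = 64.15853).
Solving J·Δ = −F gives Δ = (0.206, -1.941).
Then the next iterate is (s, t)₁ = (1.206, 0.559).

(1.206, 0.559)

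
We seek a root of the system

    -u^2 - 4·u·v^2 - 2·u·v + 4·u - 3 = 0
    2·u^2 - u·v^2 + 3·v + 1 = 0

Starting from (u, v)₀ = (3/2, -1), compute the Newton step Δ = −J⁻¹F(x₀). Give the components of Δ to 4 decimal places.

(-0.4412, 0.2010)

At (3/2, -1): F = (-2.2500, 1.0000).
Jacobian J = [[-2·u - 4·v^2 - 2·v + 4, -8·u·v - 2·u], [4·u - v^2, -2·u·v + 3]].
At the point, J = [[-1.0000, 9.0000], [5.0000, 6.0000]] (det J = -51.0000).
Solving J·Δ = −F gives Δ = (-0.4412, 0.2010).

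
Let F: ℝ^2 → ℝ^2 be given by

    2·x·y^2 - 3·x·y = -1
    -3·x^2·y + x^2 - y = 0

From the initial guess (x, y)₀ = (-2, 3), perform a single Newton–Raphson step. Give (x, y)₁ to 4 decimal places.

(-1.1089, 2.5011)

At (-2, 3): F = (-17.0000, -35.0000).
Jacobian J = [[2·y^2 - 3·y, 4·x·y - 3·x], [-6·x·y + 2·x, -3·x^2 - 1]].
At the point, J = [[9.0000, -18.0000], [32.0000, -13.0000]] (det J = 459.0000).
Solving J·Δ = −F gives Δ = (0.8911, -0.4989).
Then the next iterate is (x, y)₁ = (-1.1089, 2.5011).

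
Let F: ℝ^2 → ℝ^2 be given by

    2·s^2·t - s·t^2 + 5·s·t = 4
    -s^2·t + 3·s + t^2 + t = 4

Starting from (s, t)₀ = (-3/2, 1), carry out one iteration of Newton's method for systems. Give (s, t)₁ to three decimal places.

(-4.250, 34.667)

At (-3/2, 1): F = (-5.500, -8.750).
Jacobian J = [[4·s·t - t^2 + 5·t, 2·s^2 - 2·s·t + 5·s], [-2·s·t + 3, -s^2 + 2·t + 1]].
At the point, J = [[-2.000, 0.000], [6.000, 0.750]] (det J = -1.500).
Solving J·Δ = −F gives Δ = (-2.750, 33.667).
Then the next iterate is (s, t)₁ = (-4.250, 34.667).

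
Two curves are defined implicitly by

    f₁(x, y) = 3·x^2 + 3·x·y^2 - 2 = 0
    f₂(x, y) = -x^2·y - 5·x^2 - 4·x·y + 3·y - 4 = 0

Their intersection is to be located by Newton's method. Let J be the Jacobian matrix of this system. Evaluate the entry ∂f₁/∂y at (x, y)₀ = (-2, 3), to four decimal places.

∂f₁/∂y = 6·x·y.
At (-2, 3) this is -36.0000.

-36.0000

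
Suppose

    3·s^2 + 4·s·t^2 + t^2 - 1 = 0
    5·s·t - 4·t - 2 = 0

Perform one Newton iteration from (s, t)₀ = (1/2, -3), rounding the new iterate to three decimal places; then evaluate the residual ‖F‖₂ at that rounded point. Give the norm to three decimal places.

At (1/2, -3): F = (26.750, 2.500).
Jacobian J = [[6·s + 4·t^2, 8·s·t + 2·t], [5·t, 5·s - 4]].
At the point, J = [[39.000, -18.000], [-15.000, -1.500]] (det J = -328.500).
Solving J·Δ = −F gives Δ = (0.015, 1.518).
Then the next iterate is (s, t)₁ = (0.515, -1.482).
Re-evaluating at (0.515, -1.482): F = (6.51643, 0.11185), so ‖F‖₂ = 6.517.

6.517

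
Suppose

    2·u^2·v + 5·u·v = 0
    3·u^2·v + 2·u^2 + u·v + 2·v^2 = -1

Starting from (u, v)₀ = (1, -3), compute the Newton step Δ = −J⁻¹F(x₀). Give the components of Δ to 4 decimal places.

At (1, -3): F = (-21.0000, 9.0000).
Jacobian J = [[4·u·v + 5·v, 2·u^2 + 5·u], [6·u·v + 4·u + v, 3·u^2 + u + 4·v]].
At the point, J = [[-27.0000, 7.0000], [-17.0000, -8.0000]] (det J = 335.0000).
Solving J·Δ = −F gives Δ = (-0.3134, 1.7910).

(-0.3134, 1.7910)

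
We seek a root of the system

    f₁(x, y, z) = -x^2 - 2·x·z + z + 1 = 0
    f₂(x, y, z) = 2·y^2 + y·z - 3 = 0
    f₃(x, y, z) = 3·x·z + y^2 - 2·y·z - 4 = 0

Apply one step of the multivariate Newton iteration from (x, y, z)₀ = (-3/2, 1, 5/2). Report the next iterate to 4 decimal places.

(-0.3063, 1.0139, 0.9093)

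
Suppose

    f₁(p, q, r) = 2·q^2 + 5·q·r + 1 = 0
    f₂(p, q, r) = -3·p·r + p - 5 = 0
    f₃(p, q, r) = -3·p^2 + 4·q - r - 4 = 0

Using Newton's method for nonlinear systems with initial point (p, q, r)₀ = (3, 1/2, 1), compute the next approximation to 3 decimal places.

(1.321, 0.232, 0.151)

At (3, 1/2, 1): F = (4.000, -11.000, -30.000).
Jacobian J = [[0, 4·q + 5·r, 5·q], [-3·r + 1, 0, -3·p], [-6·p, 4, -1]].
At the point, J = [[0.000, 7.000, 2.500], [-2.000, 0.000, -9.000], [-18.000, 4.000, -1.000]] (det J = 1100.000).
Solving J·Δ = −F gives Δ = (-1.679, -0.268, -0.849).
Then the next iterate is (p, q, r)₁ = (1.321, 0.232, 0.151).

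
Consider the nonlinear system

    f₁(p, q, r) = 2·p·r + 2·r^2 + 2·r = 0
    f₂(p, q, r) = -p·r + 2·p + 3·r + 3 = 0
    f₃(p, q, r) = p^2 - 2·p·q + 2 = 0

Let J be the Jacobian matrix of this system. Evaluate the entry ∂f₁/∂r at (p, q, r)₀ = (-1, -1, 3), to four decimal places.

∂f₁/∂r = 2·p + 4·r + 2.
At (-1, -1, 3) this is 12.0000.

12.0000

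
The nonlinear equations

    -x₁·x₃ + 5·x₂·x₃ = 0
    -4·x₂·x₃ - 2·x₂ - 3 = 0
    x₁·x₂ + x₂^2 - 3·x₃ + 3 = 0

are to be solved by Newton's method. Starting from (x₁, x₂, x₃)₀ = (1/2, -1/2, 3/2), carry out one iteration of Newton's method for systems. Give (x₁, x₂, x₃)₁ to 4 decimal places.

At (1/2, -1/2, 3/2): F = (-4.5000, 1.0000, -1.5000).
Jacobian J = [[-x₃, 5·x₃, -x₁ + 5·x₂], [0, -4·x₃ - 2, -4·x₂], [x₂, x₁ + 2·x₂, -3]].
At the point, J = [[-1.5000, 7.5000, -3.0000], [0.0000, -8.0000, 2.0000], [-0.5000, -0.5000, -3.0000]] (det J = -33.0000).
Solving J·Δ = −F gives Δ = (-2.2727, 0.0909, -0.1364).
Then the next iterate is (x₁, x₂, x₃)₁ = (-1.7727, -0.4091, 1.3636).

(-1.7727, -0.4091, 1.3636)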